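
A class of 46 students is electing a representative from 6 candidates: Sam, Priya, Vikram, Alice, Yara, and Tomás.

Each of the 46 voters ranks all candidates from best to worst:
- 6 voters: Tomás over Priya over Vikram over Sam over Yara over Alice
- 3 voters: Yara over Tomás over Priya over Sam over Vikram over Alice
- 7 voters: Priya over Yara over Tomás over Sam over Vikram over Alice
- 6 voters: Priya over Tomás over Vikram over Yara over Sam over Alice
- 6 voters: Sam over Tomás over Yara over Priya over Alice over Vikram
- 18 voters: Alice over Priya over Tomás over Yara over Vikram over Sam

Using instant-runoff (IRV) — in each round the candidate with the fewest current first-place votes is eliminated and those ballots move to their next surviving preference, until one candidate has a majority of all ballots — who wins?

Round 1: Sam 6, Priya 13, Vikram 0, Alice 18, Yara 3, Tomás 6. Vikram eliminated.
Round 2: Sam 6, Priya 13, Alice 18, Yara 3, Tomás 6. Yara eliminated.
Round 3: Sam 6, Priya 13, Alice 18, Tomás 9. Sam eliminated.
Round 4: Priya 13, Alice 18, Tomás 15. Priya eliminated.
Round 5: Alice 18, Tomás 28. Tomás has a majority (≥24).

Tomás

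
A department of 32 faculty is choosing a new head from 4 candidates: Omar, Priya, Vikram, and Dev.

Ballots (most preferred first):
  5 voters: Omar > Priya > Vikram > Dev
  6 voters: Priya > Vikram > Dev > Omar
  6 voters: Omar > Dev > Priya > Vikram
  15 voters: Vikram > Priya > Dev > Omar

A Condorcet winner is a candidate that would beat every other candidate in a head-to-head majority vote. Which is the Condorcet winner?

Priya vs Omar: 21–11
Priya vs Vikram: 17–15
Priya vs Dev: 26–6
Priya beats every other candidate.

Priya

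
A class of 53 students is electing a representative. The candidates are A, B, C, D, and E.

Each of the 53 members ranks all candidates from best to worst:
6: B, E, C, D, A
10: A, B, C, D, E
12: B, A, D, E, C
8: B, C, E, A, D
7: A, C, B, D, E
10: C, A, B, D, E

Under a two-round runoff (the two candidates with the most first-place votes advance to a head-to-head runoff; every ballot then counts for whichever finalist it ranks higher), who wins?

Round 1 first-place votes: A 17, B 26, C 10, D 0, E 0. B and A advance.
Runoff: B is ranked above A on 26 ballots, A above B on 27.

A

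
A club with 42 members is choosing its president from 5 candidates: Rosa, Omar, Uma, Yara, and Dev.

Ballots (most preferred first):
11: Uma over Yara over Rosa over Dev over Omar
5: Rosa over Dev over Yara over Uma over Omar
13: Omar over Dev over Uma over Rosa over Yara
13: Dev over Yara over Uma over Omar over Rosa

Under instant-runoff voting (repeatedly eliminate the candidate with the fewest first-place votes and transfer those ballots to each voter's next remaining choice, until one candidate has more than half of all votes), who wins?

Round 1: Rosa 5, Omar 13, Uma 11, Yara 0, Dev 13. Yara eliminated.
Round 2: Rosa 5, Omar 13, Uma 11, Dev 13. Rosa eliminated.
Round 3: Omar 13, Uma 11, Dev 18. Uma eliminated.
Round 4: Omar 13, Dev 29. Dev has a majority (≥22).

Dev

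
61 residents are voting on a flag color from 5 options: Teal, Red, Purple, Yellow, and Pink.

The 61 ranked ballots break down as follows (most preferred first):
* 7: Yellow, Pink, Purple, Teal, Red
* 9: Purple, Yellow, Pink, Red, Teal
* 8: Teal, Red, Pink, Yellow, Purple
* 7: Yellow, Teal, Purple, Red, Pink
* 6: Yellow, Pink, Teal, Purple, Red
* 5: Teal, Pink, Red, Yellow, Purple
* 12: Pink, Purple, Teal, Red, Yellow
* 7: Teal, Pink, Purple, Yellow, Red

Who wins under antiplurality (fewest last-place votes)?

Last-place votes: Teal 9, Red 20, Purple 13, Yellow 12, Pink 7.

Pink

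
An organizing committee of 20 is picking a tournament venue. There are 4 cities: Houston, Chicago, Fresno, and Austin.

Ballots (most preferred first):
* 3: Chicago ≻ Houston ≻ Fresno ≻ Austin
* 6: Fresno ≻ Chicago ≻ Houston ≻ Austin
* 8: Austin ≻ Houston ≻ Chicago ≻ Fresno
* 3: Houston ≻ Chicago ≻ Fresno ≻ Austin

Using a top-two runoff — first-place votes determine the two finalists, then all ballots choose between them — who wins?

Round 1 first-place votes: Houston 3, Chicago 3, Fresno 6, Austin 8. Austin and Fresno advance.
Runoff: Austin is ranked above Fresno on 8 ballots, Fresno above Austin on 12.

Fresno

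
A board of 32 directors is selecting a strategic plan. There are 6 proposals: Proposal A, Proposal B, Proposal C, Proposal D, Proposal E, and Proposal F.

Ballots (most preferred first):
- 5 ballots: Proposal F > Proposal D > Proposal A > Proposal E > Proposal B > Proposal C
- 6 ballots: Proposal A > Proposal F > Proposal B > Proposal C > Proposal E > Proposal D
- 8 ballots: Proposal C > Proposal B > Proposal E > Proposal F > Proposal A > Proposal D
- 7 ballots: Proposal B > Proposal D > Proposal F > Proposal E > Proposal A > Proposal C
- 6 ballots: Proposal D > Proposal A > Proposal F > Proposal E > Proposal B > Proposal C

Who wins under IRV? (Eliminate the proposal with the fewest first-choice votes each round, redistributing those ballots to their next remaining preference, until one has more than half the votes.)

Round 1: Proposal A 6, Proposal B 7, Proposal C 8, Proposal D 6, Proposal E 0, Proposal F 5. Proposal E eliminated.
Round 2: Proposal A 6, Proposal B 7, Proposal C 8, Proposal D 6, Proposal F 5. Proposal F eliminated.
Round 3: Proposal A 6, Proposal B 7, Proposal C 8, Proposal D 11. Proposal A eliminated.
Round 4: Proposal B 13, Proposal C 8, Proposal D 11. Proposal C eliminated.
Round 5: Proposal B 21, Proposal D 11. Proposal B has a majority (≥17).

Proposal B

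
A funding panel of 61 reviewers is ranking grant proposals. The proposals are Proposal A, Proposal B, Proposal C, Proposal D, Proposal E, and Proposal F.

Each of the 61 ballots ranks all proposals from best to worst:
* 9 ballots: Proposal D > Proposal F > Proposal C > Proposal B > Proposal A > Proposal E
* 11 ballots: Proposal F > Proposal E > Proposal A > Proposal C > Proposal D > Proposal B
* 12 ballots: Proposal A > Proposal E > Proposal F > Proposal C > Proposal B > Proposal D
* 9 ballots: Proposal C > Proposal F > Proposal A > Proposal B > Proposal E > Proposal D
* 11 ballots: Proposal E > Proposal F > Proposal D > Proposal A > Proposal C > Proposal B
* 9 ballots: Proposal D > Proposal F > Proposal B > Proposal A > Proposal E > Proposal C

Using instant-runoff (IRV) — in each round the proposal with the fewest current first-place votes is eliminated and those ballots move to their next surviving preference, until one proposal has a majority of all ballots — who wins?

Round 1: Proposal A 12, Proposal B 0, Proposal C 9, Proposal D 18, Proposal E 11, Proposal F 11. Proposal B eliminated.
Round 2: Proposal A 12, Proposal C 9, Proposal D 18, Proposal E 11, Proposal F 11. Proposal C eliminated.
Round 3: Proposal A 12, Proposal D 18, Proposal E 11, Proposal F 20. Proposal E eliminated.
Round 4: Proposal A 12, Proposal D 18, Proposal F 31. Proposal F has a majority (≥31).

Proposal F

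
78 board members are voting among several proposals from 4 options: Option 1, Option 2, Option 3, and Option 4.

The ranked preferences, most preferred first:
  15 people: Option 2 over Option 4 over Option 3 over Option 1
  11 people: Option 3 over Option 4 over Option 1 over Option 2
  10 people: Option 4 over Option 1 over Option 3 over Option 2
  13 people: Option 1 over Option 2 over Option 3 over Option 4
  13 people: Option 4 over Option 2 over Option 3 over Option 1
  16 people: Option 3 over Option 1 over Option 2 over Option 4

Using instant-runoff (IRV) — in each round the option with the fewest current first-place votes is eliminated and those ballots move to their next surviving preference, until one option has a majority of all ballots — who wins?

Round 1: Option 1 13, Option 2 15, Option 3 27, Option 4 23. Option 1 eliminated.
Round 2: Option 2 28, Option 3 27, Option 4 23. Option 4 eliminated.
Round 3: Option 2 41, Option 3 37. Option 2 has a majority (≥40).

Option 2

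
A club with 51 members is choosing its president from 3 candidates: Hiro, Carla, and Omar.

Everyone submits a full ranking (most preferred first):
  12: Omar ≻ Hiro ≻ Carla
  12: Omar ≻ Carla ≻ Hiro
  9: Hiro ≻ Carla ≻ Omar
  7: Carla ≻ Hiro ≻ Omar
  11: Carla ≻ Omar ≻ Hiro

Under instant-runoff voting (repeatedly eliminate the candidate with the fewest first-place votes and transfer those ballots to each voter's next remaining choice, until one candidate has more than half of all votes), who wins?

Carla

Round 1: Hiro 9, Carla 18, Omar 24. Hiro eliminated.
Round 2: Carla 27, Omar 24. Carla has a majority (≥26).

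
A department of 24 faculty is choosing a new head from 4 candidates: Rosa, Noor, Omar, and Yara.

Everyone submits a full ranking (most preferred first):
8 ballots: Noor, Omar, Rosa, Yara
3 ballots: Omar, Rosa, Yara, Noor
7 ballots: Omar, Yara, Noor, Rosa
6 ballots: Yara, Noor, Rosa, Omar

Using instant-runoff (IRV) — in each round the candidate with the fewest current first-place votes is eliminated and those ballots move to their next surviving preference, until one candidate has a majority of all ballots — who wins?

Noor

Round 1: Rosa 0, Noor 8, Omar 10, Yara 6. Rosa eliminated.
Round 2: Noor 8, Omar 10, Yara 6. Yara eliminated.
Round 3: Noor 14, Omar 10. Noor has a majority (≥13).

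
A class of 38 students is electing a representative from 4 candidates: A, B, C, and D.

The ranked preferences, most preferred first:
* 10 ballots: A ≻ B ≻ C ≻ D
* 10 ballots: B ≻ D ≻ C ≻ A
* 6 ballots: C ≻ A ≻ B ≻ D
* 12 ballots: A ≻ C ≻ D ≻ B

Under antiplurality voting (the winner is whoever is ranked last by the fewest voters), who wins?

Last-place votes: A 10, B 12, C 0, D 16.

C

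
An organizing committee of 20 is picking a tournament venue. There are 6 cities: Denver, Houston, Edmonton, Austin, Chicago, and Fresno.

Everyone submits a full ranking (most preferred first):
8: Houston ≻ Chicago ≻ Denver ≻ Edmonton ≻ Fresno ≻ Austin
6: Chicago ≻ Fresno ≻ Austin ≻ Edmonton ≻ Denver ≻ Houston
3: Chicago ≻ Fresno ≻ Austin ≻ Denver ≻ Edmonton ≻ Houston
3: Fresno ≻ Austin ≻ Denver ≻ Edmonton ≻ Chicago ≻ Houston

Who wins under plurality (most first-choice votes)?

First-place votes: Denver 0, Houston 8, Edmonton 0, Austin 0, Chicago 9, Fresno 3.

Chicago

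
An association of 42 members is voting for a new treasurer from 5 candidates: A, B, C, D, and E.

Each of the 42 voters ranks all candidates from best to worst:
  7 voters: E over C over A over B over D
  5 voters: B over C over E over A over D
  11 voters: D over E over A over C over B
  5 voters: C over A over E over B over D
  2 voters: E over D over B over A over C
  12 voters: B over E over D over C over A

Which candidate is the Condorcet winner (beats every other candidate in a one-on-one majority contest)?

E vs A: 37–5
E vs B: 25–17
E vs C: 32–10
E vs D: 31–11
E beats every other candidate.

E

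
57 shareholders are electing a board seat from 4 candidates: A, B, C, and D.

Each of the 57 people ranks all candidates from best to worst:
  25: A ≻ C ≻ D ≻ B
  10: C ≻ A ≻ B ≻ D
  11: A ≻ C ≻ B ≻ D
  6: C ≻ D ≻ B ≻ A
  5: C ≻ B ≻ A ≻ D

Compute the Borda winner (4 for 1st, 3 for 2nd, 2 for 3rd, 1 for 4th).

C

A: 25×4 + 10×3 + 11×4 + 6×1 + 5×2 = 190
B: 25×1 + 10×2 + 11×2 + 6×2 + 5×3 = 94
C: 25×3 + 10×4 + 11×3 + 6×4 + 5×4 = 192
D: 25×2 + 10×1 + 11×1 + 6×3 + 5×1 = 94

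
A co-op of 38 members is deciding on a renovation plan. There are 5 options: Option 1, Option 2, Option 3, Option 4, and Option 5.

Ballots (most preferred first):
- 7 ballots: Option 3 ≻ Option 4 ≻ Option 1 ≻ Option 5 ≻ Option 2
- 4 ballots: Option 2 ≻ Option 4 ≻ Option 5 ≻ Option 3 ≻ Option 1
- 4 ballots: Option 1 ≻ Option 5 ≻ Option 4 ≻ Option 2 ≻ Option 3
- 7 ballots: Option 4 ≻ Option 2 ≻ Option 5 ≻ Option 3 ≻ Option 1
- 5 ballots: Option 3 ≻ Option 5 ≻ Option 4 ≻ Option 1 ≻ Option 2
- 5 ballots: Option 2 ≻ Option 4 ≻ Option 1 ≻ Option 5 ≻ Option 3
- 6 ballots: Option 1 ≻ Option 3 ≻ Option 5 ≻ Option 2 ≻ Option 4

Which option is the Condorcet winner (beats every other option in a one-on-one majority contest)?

Option 4

Option 4 vs Option 1: 28–10
Option 4 vs Option 2: 23–15
Option 4 vs Option 3: 20–18
Option 4 vs Option 5: 23–15
Option 4 beats every other option.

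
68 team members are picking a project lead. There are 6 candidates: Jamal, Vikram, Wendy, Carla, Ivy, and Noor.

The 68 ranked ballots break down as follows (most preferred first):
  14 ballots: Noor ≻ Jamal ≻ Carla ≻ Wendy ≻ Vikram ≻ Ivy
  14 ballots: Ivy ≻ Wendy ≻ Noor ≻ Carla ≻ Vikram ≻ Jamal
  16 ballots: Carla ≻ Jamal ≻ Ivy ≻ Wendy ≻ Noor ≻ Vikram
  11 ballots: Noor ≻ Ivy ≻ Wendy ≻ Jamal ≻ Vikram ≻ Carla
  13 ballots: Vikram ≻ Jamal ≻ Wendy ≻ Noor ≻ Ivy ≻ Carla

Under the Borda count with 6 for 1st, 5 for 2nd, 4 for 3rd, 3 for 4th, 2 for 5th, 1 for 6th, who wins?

Jamal: 14×5 + 14×1 + 16×5 + 11×3 + 13×5 = 262
Vikram: 14×2 + 14×2 + 16×1 + 11×2 + 13×6 = 172
Wendy: 14×3 + 14×5 + 16×3 + 11×4 + 13×4 = 256
Carla: 14×4 + 14×3 + 16×6 + 11×1 + 13×1 = 218
Ivy: 14×1 + 14×6 + 16×4 + 11×5 + 13×2 = 243
Noor: 14×6 + 14×4 + 16×2 + 11×6 + 13×3 = 277

Noor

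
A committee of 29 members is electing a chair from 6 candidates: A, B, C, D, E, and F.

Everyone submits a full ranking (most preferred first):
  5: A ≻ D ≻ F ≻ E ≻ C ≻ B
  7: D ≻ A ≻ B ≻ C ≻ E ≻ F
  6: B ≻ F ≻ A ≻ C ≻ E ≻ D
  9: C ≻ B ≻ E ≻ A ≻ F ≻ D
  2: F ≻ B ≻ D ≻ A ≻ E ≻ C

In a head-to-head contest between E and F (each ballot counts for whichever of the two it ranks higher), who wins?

E is ranked above F on 16 ballots; F above E on 13.

E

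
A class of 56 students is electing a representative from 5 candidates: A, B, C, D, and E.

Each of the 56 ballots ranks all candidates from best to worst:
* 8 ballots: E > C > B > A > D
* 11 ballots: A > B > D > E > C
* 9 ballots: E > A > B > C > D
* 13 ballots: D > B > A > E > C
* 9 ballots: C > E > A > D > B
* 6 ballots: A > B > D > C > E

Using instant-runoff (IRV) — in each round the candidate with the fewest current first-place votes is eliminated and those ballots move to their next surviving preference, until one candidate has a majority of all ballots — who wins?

Round 1: A 17, B 0, C 9, D 13, E 17. B eliminated.
Round 2: A 17, C 9, D 13, E 17. C eliminated.
Round 3: A 17, D 13, E 26. D eliminated.
Round 4: A 30, E 26. A has a majority (≥29).

A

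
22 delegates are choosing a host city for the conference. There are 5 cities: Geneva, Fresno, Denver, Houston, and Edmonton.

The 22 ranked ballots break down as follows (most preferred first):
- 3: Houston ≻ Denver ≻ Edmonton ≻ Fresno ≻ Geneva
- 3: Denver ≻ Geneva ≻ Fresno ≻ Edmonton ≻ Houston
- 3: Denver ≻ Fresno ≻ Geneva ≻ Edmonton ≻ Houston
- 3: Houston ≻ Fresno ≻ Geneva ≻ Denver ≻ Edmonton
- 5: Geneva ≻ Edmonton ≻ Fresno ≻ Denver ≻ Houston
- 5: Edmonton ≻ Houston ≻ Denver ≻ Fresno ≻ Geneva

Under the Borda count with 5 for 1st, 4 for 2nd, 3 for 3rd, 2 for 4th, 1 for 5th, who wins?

Denver

Geneva: 3×1 + 3×4 + 3×3 + 3×3 + 5×5 + 5×1 = 63
Fresno: 3×2 + 3×3 + 3×4 + 3×4 + 5×3 + 5×2 = 64
Denver: 3×4 + 3×5 + 3×5 + 3×2 + 5×2 + 5×3 = 73
Houston: 3×5 + 3×1 + 3×1 + 3×5 + 5×1 + 5×4 = 61
Edmonton: 3×3 + 3×2 + 3×2 + 3×1 + 5×4 + 5×5 = 69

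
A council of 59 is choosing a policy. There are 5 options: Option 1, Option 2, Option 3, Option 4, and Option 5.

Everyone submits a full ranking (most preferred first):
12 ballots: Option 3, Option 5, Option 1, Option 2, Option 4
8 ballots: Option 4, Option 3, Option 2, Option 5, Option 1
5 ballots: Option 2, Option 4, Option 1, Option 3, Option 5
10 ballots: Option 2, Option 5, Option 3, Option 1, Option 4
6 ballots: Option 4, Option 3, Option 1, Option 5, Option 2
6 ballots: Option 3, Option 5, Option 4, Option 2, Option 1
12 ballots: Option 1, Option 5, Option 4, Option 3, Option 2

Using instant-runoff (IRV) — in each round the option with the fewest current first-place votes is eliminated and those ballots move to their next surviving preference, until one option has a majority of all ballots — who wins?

Option 4

Round 1: Option 1 12, Option 2 15, Option 3 18, Option 4 14, Option 5 0. Option 5 eliminated.
Round 2: Option 1 12, Option 2 15, Option 3 18, Option 4 14. Option 1 eliminated.
Round 3: Option 2 15, Option 3 18, Option 4 26. Option 2 eliminated.
Round 4: Option 3 28, Option 4 31. Option 4 has a majority (≥30).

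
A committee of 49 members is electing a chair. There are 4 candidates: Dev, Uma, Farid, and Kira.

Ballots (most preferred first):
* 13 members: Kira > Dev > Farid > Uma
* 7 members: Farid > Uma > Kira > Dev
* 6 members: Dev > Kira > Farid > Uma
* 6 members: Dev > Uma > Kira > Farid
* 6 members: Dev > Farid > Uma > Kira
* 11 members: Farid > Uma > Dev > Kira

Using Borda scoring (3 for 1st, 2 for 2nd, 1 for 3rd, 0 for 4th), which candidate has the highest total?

Dev

Dev: 13×2 + 7×0 + 6×3 + 6×3 + 6×3 + 11×1 = 91
Uma: 13×0 + 7×2 + 6×0 + 6×2 + 6×1 + 11×2 = 54
Farid: 13×1 + 7×3 + 6×1 + 6×0 + 6×2 + 11×3 = 85
Kira: 13×3 + 7×1 + 6×2 + 6×1 + 6×0 + 11×0 = 64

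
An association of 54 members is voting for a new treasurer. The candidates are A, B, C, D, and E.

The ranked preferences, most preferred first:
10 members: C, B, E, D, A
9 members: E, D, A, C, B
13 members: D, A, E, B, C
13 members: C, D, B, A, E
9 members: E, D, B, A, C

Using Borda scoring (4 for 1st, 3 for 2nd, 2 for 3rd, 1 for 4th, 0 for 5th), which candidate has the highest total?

A: 10×0 + 9×2 + 13×3 + 13×1 + 9×1 = 79
B: 10×3 + 9×0 + 13×1 + 13×2 + 9×2 = 87
C: 10×4 + 9×1 + 13×0 + 13×4 + 9×0 = 101
D: 10×1 + 9×3 + 13×4 + 13×3 + 9×3 = 155
E: 10×2 + 9×4 + 13×2 + 13×0 + 9×4 = 118

D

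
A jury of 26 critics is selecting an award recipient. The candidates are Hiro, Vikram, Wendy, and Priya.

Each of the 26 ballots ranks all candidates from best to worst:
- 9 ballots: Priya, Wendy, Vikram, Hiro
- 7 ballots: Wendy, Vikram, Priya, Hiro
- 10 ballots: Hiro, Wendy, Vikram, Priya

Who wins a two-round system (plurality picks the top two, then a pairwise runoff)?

Priya

Round 1 first-place votes: Hiro 10, Vikram 0, Wendy 7, Priya 9. Hiro and Priya advance.
Runoff: Hiro is ranked above Priya on 10 ballots, Priya above Hiro on 16.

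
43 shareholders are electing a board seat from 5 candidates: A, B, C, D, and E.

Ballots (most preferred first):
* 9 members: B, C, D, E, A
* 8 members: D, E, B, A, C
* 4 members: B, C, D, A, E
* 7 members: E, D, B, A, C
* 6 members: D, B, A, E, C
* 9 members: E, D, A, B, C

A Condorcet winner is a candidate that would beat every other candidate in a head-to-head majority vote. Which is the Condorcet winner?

D

D vs A: 43–0
D vs B: 30–13
D vs C: 30–13
D vs E: 27–16
D beats every other candidate.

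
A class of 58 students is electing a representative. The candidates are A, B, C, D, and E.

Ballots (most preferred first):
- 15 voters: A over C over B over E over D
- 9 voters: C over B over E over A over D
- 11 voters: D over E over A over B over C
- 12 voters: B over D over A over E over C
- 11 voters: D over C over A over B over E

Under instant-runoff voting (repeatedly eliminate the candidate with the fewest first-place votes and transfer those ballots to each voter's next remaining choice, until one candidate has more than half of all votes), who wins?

Round 1: A 15, B 12, C 9, D 22, E 0. E eliminated.
Round 2: A 15, B 12, C 9, D 22. C eliminated.
Round 3: A 15, B 21, D 22. A eliminated.
Round 4: B 36, D 22. B has a majority (≥30).

B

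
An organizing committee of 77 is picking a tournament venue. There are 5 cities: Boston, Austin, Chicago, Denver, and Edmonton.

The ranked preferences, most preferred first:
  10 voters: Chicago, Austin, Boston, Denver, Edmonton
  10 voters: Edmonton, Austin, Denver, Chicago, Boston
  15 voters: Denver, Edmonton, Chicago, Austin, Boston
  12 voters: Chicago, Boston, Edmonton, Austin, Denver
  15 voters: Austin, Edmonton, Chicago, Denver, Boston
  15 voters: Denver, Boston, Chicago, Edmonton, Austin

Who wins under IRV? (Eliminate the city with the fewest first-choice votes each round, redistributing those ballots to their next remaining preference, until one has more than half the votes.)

Round 1: Boston 0, Austin 15, Chicago 22, Denver 30, Edmonton 10. Boston eliminated.
Round 2: Austin 15, Chicago 22, Denver 30, Edmonton 10. Edmonton eliminated.
Round 3: Austin 25, Chicago 22, Denver 30. Chicago eliminated.
Round 4: Austin 47, Denver 30. Austin has a majority (≥39).

Austin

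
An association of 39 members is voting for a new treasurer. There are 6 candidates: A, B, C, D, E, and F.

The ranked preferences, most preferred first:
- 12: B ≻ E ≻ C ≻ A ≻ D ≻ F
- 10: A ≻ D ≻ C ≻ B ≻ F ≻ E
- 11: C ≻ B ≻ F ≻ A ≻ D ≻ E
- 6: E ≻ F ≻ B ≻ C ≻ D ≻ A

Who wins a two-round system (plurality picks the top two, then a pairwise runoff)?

C

Round 1 first-place votes: A 10, B 12, C 11, D 0, E 6, F 0. B and C advance.
Runoff: B is ranked above C on 18 ballots, C above B on 21.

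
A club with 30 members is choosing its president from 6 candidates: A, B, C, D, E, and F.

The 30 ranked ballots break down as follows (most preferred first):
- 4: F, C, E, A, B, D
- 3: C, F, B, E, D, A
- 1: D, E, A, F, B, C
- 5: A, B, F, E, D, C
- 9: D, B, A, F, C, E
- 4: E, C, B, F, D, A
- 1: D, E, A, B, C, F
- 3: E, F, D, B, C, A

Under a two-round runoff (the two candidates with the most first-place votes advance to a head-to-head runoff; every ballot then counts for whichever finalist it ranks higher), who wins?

Round 1 first-place votes: A 5, B 0, C 3, D 11, E 7, F 4. D and E advance.
Runoff: D is ranked above E on 11 ballots, E above D on 19.

E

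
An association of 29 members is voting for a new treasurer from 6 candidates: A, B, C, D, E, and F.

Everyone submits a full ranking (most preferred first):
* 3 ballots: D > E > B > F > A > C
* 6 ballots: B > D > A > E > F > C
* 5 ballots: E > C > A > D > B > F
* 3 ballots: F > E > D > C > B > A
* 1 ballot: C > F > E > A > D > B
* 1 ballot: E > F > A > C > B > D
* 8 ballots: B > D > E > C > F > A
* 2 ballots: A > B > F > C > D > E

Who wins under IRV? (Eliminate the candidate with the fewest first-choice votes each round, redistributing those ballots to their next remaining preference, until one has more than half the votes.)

B

Round 1: A 2, B 14, C 1, D 3, E 6, F 3. C eliminated.
Round 2: A 2, B 14, D 3, E 6, F 4. A eliminated.
Round 3: B 16, D 3, E 6, F 4. B has a majority (≥15).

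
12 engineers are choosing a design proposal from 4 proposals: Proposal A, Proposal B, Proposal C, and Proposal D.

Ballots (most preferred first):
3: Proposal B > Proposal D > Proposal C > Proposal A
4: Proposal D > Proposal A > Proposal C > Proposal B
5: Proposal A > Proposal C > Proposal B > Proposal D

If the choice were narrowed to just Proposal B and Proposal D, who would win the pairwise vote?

Proposal B is ranked above Proposal D on 8 ballots; Proposal D above Proposal B on 4.

Proposal B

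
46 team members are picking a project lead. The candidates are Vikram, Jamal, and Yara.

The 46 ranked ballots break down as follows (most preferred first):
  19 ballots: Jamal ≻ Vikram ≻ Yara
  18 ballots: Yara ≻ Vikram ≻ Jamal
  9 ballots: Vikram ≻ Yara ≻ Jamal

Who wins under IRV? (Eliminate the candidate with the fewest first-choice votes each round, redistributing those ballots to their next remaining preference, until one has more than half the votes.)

Round 1: Vikram 9, Jamal 19, Yara 18. Vikram eliminated.
Round 2: Jamal 19, Yara 27. Yara has a majority (≥24).

Yara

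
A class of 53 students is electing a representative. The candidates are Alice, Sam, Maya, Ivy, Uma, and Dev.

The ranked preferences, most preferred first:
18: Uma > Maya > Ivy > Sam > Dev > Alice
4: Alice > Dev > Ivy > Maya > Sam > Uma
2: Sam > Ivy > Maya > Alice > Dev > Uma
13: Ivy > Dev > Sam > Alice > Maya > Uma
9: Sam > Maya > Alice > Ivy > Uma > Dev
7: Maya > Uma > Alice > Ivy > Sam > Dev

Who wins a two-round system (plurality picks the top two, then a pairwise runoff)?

Round 1 first-place votes: Alice 4, Sam 11, Maya 7, Ivy 13, Uma 18, Dev 0. Uma and Ivy advance.
Runoff: Uma is ranked above Ivy on 25 ballots, Ivy above Uma on 28.

Ivy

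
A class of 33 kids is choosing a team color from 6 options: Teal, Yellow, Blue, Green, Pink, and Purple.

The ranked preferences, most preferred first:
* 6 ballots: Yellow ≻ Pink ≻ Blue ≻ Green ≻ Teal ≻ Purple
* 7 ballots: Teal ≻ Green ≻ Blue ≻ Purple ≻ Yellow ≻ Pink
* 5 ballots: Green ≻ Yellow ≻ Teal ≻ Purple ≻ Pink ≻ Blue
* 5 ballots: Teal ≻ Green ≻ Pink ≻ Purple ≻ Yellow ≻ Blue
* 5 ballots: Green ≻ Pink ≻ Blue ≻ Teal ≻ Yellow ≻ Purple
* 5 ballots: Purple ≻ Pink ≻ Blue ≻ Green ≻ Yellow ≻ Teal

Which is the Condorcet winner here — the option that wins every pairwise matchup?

Green vs Teal: 21–12
Green vs Yellow: 27–6
Green vs Blue: 22–11
Green vs Pink: 22–11
Green vs Purple: 28–5
Green beats every other option.

Green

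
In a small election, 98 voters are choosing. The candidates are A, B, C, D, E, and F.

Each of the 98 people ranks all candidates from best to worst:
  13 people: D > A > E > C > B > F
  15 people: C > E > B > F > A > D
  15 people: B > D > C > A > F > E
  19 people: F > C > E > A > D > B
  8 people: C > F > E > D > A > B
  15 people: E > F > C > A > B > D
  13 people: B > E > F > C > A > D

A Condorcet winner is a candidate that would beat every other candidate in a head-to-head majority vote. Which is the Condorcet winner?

C

C vs A: 85–13
C vs B: 70–28
C vs D: 70–28
C vs E: 57–41
C vs F: 51–47
C beats every other candidate.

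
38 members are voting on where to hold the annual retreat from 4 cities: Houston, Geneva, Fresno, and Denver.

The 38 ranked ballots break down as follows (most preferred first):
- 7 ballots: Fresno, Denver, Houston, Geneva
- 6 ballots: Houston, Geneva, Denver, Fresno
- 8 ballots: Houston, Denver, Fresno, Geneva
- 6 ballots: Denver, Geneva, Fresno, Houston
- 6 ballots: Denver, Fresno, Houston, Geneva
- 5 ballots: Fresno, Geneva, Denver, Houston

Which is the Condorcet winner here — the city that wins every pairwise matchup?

Denver

Denver vs Houston: 24–14
Denver vs Geneva: 27–11
Denver vs Fresno: 26–12
Denver beats every other city.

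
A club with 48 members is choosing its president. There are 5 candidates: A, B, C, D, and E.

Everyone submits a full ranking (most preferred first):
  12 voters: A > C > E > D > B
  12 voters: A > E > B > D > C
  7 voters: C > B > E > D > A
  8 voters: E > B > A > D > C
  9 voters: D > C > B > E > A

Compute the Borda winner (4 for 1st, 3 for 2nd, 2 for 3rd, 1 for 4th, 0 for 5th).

A: 12×4 + 12×4 + 7×0 + 8×2 + 9×0 = 112
B: 12×0 + 12×2 + 7×3 + 8×3 + 9×2 = 87
C: 12×3 + 12×0 + 7×4 + 8×0 + 9×3 = 91
D: 12×1 + 12×1 + 7×1 + 8×1 + 9×4 = 75
E: 12×2 + 12×3 + 7×2 + 8×4 + 9×1 = 115

E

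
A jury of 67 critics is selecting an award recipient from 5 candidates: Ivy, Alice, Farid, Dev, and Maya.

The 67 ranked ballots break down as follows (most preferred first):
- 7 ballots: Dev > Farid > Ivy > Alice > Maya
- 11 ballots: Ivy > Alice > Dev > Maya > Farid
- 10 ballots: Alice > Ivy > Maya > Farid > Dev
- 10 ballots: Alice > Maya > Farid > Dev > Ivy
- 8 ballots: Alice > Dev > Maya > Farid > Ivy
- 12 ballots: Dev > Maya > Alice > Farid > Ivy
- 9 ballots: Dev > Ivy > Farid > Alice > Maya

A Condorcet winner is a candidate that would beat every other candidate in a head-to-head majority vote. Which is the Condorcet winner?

Alice vs Ivy: 40–27
Alice vs Farid: 51–16
Alice vs Dev: 39–28
Alice vs Maya: 55–12
Alice beats every other candidate.

Alice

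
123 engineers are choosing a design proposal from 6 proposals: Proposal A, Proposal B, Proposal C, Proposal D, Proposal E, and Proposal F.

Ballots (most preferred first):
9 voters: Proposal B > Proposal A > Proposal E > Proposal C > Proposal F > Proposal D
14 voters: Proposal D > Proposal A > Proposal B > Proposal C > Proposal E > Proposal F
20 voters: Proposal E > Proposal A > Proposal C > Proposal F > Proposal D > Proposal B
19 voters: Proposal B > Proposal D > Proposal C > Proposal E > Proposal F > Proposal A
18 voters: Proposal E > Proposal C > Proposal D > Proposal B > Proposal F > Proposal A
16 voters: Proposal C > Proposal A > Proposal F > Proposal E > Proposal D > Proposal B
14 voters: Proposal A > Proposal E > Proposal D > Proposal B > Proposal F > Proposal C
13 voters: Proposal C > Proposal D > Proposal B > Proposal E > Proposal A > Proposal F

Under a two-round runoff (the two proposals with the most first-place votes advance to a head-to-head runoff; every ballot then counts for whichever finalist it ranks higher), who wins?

Round 1 first-place votes: Proposal A 14, Proposal B 28, Proposal C 29, Proposal D 14, Proposal E 38, Proposal F 0. Proposal E and Proposal C advance.
Runoff: Proposal E is ranked above Proposal C on 61 ballots, Proposal C above Proposal E on 62.

Proposal C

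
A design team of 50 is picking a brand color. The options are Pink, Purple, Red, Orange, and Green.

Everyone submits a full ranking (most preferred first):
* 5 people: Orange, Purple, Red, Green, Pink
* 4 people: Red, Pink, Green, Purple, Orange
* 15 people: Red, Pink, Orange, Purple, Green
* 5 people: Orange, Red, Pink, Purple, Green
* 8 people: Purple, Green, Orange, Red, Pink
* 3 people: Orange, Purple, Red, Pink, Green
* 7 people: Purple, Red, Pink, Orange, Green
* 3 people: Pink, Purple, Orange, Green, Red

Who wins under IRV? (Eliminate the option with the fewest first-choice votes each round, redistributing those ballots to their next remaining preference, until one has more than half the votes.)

Round 1: Pink 3, Purple 15, Red 19, Orange 13, Green 0. Green eliminated.
Round 2: Pink 3, Purple 15, Red 19, Orange 13. Pink eliminated.
Round 3: Purple 18, Red 19, Orange 13. Orange eliminated.
Round 4: Purple 26, Red 24. Purple has a majority (≥26).

Purple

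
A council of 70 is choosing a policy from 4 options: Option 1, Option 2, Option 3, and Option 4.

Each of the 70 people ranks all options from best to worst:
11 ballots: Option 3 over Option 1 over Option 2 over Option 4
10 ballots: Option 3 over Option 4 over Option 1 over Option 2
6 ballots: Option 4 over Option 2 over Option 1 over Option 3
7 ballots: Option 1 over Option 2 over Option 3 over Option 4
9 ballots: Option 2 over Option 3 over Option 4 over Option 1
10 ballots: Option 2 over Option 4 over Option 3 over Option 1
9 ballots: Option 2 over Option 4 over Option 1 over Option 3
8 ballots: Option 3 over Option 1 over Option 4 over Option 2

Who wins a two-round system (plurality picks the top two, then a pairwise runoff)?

Option 2

Round 1 first-place votes: Option 1 7, Option 2 28, Option 3 29, Option 4 6. Option 3 and Option 2 advance.
Runoff: Option 3 is ranked above Option 2 on 29 ballots, Option 2 above Option 3 on 41.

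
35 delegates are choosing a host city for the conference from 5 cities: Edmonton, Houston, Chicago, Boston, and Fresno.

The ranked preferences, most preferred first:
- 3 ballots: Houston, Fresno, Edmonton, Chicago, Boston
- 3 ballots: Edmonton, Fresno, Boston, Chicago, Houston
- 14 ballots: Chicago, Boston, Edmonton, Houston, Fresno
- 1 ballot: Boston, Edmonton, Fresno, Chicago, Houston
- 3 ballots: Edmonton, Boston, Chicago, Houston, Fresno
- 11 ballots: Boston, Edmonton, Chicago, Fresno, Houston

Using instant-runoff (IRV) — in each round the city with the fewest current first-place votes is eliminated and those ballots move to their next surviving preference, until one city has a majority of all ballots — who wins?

Boston

Round 1: Edmonton 6, Houston 3, Chicago 14, Boston 12, Fresno 0. Fresno eliminated.
Round 2: Edmonton 6, Houston 3, Chicago 14, Boston 12. Houston eliminated.
Round 3: Edmonton 9, Chicago 14, Boston 12. Edmonton eliminated.
Round 4: Chicago 17, Boston 18. Boston has a majority (≥18).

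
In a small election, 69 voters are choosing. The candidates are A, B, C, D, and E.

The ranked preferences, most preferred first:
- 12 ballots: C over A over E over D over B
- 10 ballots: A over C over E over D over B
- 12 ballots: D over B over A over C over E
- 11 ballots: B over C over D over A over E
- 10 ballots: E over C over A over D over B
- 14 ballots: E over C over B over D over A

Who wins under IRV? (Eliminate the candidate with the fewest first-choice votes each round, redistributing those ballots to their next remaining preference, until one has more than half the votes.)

C

Round 1: A 10, B 11, C 12, D 12, E 24. A eliminated.
Round 2: B 11, C 22, D 12, E 24. B eliminated.
Round 3: C 33, D 12, E 24. D eliminated.
Round 4: C 45, E 24. C has a majority (≥35).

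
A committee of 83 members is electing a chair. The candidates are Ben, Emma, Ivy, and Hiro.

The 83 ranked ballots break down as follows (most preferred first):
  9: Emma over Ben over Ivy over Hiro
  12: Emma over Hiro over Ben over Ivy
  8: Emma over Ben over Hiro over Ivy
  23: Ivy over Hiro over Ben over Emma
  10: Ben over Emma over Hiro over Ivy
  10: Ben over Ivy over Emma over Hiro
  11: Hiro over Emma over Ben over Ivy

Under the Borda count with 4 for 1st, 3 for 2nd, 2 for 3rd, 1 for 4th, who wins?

Ben

Ben: 9×3 + 12×2 + 8×3 + 23×2 + 10×4 + 10×4 + 11×2 = 223
Emma: 9×4 + 12×4 + 8×4 + 23×1 + 10×3 + 10×2 + 11×3 = 222
Ivy: 9×2 + 12×1 + 8×1 + 23×4 + 10×1 + 10×3 + 11×1 = 181
Hiro: 9×1 + 12×3 + 8×2 + 23×3 + 10×2 + 10×1 + 11×4 = 204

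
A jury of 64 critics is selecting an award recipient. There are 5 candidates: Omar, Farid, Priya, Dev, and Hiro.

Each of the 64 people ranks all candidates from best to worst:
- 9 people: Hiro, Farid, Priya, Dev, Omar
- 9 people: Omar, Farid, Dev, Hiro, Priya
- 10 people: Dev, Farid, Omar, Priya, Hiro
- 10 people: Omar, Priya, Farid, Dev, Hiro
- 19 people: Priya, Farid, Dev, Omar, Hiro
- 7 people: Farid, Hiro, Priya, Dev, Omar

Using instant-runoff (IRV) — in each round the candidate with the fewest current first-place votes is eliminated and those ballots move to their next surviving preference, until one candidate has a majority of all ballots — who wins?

Round 1: Omar 19, Farid 7, Priya 19, Dev 10, Hiro 9. Farid eliminated.
Round 2: Omar 19, Priya 19, Dev 10, Hiro 16. Dev eliminated.
Round 3: Omar 29, Priya 19, Hiro 16. Hiro eliminated.
Round 4: Omar 29, Priya 35. Priya has a majority (≥33).

Priya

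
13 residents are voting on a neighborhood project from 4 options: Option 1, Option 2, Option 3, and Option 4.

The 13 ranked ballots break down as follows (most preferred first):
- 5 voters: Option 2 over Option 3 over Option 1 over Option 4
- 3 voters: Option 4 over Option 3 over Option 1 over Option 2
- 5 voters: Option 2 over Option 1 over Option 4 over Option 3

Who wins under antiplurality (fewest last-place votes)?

Last-place votes: Option 1 0, Option 2 3, Option 3 5, Option 4 5.

Option 1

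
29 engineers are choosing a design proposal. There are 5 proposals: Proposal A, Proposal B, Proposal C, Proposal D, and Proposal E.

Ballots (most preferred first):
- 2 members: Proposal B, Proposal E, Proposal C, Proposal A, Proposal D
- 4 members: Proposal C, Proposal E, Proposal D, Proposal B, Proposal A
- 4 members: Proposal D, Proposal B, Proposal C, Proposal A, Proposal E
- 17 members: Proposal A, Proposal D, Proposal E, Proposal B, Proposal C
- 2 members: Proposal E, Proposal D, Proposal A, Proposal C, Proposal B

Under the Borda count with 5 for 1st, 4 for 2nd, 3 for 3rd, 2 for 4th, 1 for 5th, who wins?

Proposal D

Proposal A: 2×2 + 4×1 + 4×2 + 17×5 + 2×3 = 107
Proposal B: 2×5 + 4×2 + 4×4 + 17×2 + 2×1 = 70
Proposal C: 2×3 + 4×5 + 4×3 + 17×1 + 2×2 = 59
Proposal D: 2×1 + 4×3 + 4×5 + 17×4 + 2×4 = 110
Proposal E: 2×4 + 4×4 + 4×1 + 17×3 + 2×5 = 89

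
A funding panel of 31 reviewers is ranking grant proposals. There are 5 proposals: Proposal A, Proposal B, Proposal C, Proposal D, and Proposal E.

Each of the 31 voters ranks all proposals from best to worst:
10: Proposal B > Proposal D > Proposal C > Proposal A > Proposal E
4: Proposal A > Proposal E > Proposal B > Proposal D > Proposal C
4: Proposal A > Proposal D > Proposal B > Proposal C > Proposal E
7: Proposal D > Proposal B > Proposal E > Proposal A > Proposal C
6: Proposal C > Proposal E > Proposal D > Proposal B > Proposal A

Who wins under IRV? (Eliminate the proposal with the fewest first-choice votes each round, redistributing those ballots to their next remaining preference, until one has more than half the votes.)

Proposal D

Round 1: Proposal A 8, Proposal B 10, Proposal C 6, Proposal D 7, Proposal E 0. Proposal E eliminated.
Round 2: Proposal A 8, Proposal B 10, Proposal C 6, Proposal D 7. Proposal C eliminated.
Round 3: Proposal A 8, Proposal B 10, Proposal D 13. Proposal A eliminated.
Round 4: Proposal B 14, Proposal D 17. Proposal D has a majority (≥16).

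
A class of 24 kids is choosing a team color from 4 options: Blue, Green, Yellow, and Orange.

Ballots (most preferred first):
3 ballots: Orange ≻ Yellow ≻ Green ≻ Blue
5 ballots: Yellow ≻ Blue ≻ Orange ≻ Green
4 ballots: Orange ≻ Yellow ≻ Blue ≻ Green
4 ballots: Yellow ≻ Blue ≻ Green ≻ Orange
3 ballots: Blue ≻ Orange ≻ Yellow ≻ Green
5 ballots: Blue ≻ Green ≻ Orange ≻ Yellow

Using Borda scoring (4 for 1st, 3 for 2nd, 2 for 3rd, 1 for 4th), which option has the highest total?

Blue

Blue: 3×1 + 5×3 + 4×2 + 4×3 + 3×4 + 5×4 = 70
Green: 3×2 + 5×1 + 4×1 + 4×2 + 3×1 + 5×3 = 41
Yellow: 3×3 + 5×4 + 4×3 + 4×4 + 3×2 + 5×1 = 68
Orange: 3×4 + 5×2 + 4×4 + 4×1 + 3×3 + 5×2 = 61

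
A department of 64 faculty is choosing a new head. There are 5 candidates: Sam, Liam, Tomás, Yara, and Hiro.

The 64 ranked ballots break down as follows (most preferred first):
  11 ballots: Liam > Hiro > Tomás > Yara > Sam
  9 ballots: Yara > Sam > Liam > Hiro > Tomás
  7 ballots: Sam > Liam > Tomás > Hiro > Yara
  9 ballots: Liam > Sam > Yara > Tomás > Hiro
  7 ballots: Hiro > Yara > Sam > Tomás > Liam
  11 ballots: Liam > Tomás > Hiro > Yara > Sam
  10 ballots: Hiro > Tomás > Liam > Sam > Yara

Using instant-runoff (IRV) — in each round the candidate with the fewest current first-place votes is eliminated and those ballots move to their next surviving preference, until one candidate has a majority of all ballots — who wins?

Round 1: Sam 7, Liam 31, Tomás 0, Yara 9, Hiro 17. Tomás eliminated.
Round 2: Sam 7, Liam 31, Yara 9, Hiro 17. Sam eliminated.
Round 3: Liam 38, Yara 9, Hiro 17. Liam has a majority (≥33).

Liam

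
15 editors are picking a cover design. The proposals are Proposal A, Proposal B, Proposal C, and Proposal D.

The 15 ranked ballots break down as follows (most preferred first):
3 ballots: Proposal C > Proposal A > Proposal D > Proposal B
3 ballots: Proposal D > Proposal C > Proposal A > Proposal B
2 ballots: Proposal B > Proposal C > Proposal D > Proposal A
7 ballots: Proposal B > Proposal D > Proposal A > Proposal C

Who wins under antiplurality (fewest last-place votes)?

Last-place votes: Proposal A 2, Proposal B 6, Proposal C 7, Proposal D 0.

Proposal D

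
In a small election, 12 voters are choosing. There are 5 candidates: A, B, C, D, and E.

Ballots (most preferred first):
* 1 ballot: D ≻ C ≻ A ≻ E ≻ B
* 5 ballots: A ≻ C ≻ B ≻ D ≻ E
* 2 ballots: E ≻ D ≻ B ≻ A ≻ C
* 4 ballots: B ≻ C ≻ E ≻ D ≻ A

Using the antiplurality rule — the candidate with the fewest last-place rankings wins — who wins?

Last-place votes: A 4, B 1, C 2, D 0, E 5.

D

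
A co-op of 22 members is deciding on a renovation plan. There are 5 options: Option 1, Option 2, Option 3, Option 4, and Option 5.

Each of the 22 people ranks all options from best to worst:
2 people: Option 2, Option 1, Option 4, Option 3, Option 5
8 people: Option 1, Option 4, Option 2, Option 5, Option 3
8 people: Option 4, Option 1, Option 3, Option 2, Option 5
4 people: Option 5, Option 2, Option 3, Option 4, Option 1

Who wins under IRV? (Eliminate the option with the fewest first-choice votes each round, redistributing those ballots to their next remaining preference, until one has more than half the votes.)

Round 1: Option 1 8, Option 2 2, Option 3 0, Option 4 8, Option 5 4. Option 3 eliminated.
Round 2: Option 1 8, Option 2 2, Option 4 8, Option 5 4. Option 2 eliminated.
Round 3: Option 1 10, Option 4 8, Option 5 4. Option 5 eliminated.
Round 4: Option 1 10, Option 4 12. Option 4 has a majority (≥12).

Option 4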